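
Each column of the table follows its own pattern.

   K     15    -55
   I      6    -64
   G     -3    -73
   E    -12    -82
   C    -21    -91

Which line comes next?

Letter goes K, I, G, E, C → A (letters move back 2 places in the alphabet).
Second component — −9 each step: 15, 6, -3, -12, -21 → -30.
Third component: −9 each step, so -55, -64, -73, -82, -91 → -100.
Combining the parts gives A  -30  -100.

A  -30  -100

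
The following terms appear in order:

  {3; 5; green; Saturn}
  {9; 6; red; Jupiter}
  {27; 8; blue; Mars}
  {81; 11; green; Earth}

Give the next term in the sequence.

{243; 15; red; Venus}

First entry: ×3 each step; 3, 9, 27, 81 → 243.
Second entry goes 5, 6, 8, 11 → 15 (differences are 1, 2, 3, … (increasing by 1 each time)).
For the colour, repeats green → red → blue: green, red, blue, green → red.
Planet goes Saturn, Jupiter, Mars, Earth → Venus (runs backward through the planets Mercury→Neptune).
Putting it together: {243; 15; red; Venus}.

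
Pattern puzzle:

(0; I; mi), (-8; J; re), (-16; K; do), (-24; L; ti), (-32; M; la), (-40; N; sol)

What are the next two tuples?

First entry: −8 each step, so 0, -8, -16, -24, -32, -40 → -48 → -56.
Letter — letters move forward 1 place in the alphabet: I, J, K, L, M, N → O → P.
Note — runs backward through the solfège scale do→ti: mi, re, do, ti, la, sol → fa → mi.
So the next two tuples are (-48; O; fa) and (-56; P; mi).

(-48; O; fa), (-56; P; mi)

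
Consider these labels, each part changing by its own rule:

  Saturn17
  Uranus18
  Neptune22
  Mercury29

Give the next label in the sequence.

Planet: Saturn, Uranus, Neptune, Mercury → Venus (runs through the planets Mercury→Neptune).
Second component: differences are 1, 4, 7, … (increasing by 3 each time); 17, 18, 22, 29 → 39.
So the next label is Venus39.

Venus39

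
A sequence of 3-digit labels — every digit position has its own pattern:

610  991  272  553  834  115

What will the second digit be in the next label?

For the second digit, −2 each step, mod 10: 1, 9, 7, 5, 3, 1 → 9.

9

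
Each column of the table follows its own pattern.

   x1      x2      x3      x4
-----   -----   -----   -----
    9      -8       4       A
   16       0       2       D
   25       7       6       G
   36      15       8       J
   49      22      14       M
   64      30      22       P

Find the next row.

81  37  36  S

Column x1: perfect squares: 3², 4², 5², …; 9, 16, 25, 36, 49, 64 → 81.
For the column x2, alternating steps +8, +7, +8, +7, …: -8, 0, 7, 15, 22, 30 → 37.
Column x3 — each term is the sum of the two before it: 4, 2, 6, 8, 14, 22 → 36.
Column x4 goes A, D, G, J, M, P → S (letters move forward 3 places in the alphabet).
Putting it together: 81  37  36  S.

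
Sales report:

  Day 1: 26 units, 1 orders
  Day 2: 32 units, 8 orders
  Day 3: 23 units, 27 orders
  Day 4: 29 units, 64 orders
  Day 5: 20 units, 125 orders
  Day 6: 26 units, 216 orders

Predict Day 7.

17 units, 343 orders

Units: alternating steps +6, −9, +6, −9, …; 26, 32, 23, 29, 20, 26 → 17.
Orders: perfect cubes: 1³, 2³, 3³, …, so 1, 8, 27, 64, 125, 216 → 343.
So the next row is 17 units, 343 orders.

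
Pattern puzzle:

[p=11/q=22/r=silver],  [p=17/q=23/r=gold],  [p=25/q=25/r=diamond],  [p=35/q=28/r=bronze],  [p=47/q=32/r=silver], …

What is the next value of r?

gold

P: differences are 6, 8, 10, … (increasing by 2 each time); 11, 17, 25, 35, 47 → 61.
Q goes 22, 23, 25, 28, 32 → 37 (differences are 1, 2, 3, … (increasing by 1 each time)).
R: silver, gold, diamond, bronze, silver → gold (repeats silver → gold → diamond → bronze).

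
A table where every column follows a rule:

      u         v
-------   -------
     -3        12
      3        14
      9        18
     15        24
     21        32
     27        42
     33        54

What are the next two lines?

For the column u, +6 each step: -3, 3, 9, 15, 21, 27, 33 → 39 → 45.
Column v goes 12, 14, 18, 24, 32, 42, 54 → 68 → 84 (differences are 2, 4, 6, … (increasing by 2 each time)).
So the next two lines are 39  68 and 45  84.

39  68; 45  84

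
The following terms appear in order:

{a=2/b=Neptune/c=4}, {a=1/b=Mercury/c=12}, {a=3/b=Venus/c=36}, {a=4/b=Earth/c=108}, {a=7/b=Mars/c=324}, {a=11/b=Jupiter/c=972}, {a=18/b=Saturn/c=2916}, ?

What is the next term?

{a=29/b=Uranus/c=8748}

A: 2, 1, 3, 4, 7, 11, 18 → 29 (each term is the sum of the two before it).
B — runs through the planets Mercury→Neptune: Neptune, Mercury, Venus, Earth, Mars, Jupiter, Saturn → Uranus.
C: ×3 each step, so 4, 12, 36, 108, 324, 972, 2916 → 8748.
Putting it together: {a=29/b=Uranus/c=8748}.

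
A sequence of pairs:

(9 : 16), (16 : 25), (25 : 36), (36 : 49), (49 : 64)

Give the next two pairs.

For the first component, perfect squares: 3², 4², 5², …: 9, 16, 25, 36, 49 → 64 → 81.
Second component: perfect squares: 4², 5², 6², …, so 16, 25, 36, 49, 64 → 81 → 100.
Putting the parts together: (64 : 81) and then (81 : 100).

(64 : 81), (81 : 100)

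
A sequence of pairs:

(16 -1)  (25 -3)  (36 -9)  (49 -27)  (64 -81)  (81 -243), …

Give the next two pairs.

First value goes 16, 25, 36, 49, 64, 81 → 100 → 121 (perfect squares: 4², 5², 6², …).
Second value goes -1, -3, -9, -27, -81, -243 → -729 → -2187 (×3 each step).
Putting the parts together: (100 -729) and then (121 -2187).

(100 -729), (121 -2187)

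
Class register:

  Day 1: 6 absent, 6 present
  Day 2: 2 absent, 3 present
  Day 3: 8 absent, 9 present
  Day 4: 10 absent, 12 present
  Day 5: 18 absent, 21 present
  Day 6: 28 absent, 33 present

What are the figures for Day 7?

46 absent, 54 present

Absent: each term is the sum of the two before it, so 6, 2, 8, 10, 18, 28 → 46.
Present goes 6, 3, 9, 12, 21, 33 → 54 (each term is the sum of the two before it).
Putting it together: 46 absent, 54 present.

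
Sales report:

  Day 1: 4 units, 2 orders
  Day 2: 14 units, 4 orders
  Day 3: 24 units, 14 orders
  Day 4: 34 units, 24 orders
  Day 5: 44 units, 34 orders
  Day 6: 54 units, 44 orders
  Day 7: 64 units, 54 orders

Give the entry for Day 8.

74 units, 64 orders

For the units, +10 each step: 4, 14, 24, 34, 44, 54, 64 → 74.
For the orders, always the previous value of the units: 2, 4, 14, 24, 34, 44, 54 → 64.
Combining the parts gives 74 units, 64 orders.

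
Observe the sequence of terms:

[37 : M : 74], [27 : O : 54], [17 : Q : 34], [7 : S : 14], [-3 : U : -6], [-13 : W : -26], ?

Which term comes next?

For the first coordinate, −10 each step: 37, 27, 17, 7, -3, -13 → -23.
Letter: letters move forward 2 places in the alphabet, so M, O, Q, S, U, W → Y.
For the third coordinate, always 2 × the first coordinate: 74, 54, 34, 14, -6, -26 → -46.
Combining the parts gives [-23 : Y : -46].

[-23 : Y : -46]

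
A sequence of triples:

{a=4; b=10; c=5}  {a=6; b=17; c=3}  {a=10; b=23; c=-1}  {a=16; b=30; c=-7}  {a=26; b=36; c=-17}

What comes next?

{a=42; b=43; c=-33}

A goes 4, 6, 10, 16, 26 → 42 (each term is the sum of the two before it).
For the b, alternating steps +7, +6, +7, +6, …: 10, 17, 23, 30, 36 → 43.
For the c, together with the a always sums to 9: 5, 3, -1, -7, -17 → -33.
So the next triple is {a=42; b=43; c=-33}.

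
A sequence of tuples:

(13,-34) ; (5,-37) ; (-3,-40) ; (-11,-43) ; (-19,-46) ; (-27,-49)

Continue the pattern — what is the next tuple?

First coordinate goes 13, 5, -3, -11, -19, -27 → -35 (−8 each step).
Second coordinate: -34, -37, -40, -43, -46, -49 → -52 (−3 each step).
Putting it together: (-35,-52).

(-35,-52)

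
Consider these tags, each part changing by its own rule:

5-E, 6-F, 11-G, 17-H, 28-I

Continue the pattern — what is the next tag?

First component — each term is the sum of the two before it: 5, 6, 11, 17, 28 → 45.
Letter — letters move forward 1 place in the alphabet: E, F, G, H, I → J.
Combining the parts gives 45-J.

45-J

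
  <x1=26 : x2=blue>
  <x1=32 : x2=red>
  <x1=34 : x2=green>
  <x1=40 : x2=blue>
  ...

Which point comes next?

X1 goes 26, 32, 34, 40 → 42 (alternating steps +6, +2, +6, +2, …).
For the x2, repeats blue → red → green: blue, red, green, blue → red.
So the next point is <x1=42 : x2=red>.

<x1=42 : x2=red>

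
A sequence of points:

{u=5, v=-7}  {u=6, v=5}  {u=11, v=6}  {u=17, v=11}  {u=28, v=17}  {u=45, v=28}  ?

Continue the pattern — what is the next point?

{u=73, v=45}

U: 5, 6, 11, 17, 28, 45 → 73 (each term is the sum of the two before it).
V: always the previous value of the u; -7, 5, 6, 11, 17, 28 → 45.
So the next point is {u=73, v=45}.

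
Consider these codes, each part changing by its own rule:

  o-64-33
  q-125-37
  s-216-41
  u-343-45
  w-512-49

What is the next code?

y-729-53

Letter: letters move forward 2 places in the alphabet; o, q, s, u, w → y.
For the second component, perfect cubes: 4³, 5³, 6³, …: 64, 125, 216, 343, 512 → 729.
Third component — +4 each step: 33, 37, 41, 45, 49 → 53.
So the next code is y-729-53.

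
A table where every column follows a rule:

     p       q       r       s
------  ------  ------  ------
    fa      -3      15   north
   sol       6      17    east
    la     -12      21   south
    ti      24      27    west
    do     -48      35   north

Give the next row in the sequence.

re  96  45  east

Column p: fa, sol, la, ti, do → re (runs through the solfège scale do→ti).
Column q: ×(-2) each step; -3, 6, -12, 24, -48 → 96.
For the column r, differences are 2, 4, 6, … (increasing by 2 each time): 15, 17, 21, 27, 35 → 45.
Column s: north, east, south, west, north → east (repeats north → east → south → west).
Putting it together: re  96  45  east.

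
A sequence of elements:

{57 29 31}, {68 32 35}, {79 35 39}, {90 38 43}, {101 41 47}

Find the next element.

{112 44 51}

For the first coordinate, +11 each step: 57, 68, 79, 90, 101 → 112.
For the second coordinate, +3 each step: 29, 32, 35, 38, 41 → 44.
Third coordinate: +4 each step; 31, 35, 39, 43, 47 → 51.
Putting it together: {112 44 51}.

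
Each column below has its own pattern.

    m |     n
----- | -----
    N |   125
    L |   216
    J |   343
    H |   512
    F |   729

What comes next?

D  1000

Column m — letters move back 2 places in the alphabet: N, L, J, H, F → D.
Column n goes 125, 216, 343, 512, 729 → 1000 (perfect cubes: 5³, 6³, 7³, …).
Putting it together: D  1000.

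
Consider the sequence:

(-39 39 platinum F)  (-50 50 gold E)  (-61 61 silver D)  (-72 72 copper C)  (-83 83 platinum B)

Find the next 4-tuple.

First coordinate: −11 each step, so -39, -50, -61, -72, -83 → -94.
For the second coordinate, always the negative of the first coordinate: 39, 50, 61, 72, 83 → 94.
Metal goes platinum, gold, silver, copper, platinum → gold (repeats platinum → gold → silver → copper).
Letter: F, E, D, C, B → A (letters move back 1 place in the alphabet).
Putting it together: (-94 94 gold A).

(-94 94 gold A)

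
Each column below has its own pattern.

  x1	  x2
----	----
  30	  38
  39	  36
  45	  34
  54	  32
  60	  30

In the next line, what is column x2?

28

Column x1: 30, 39, 45, 54, 60 → 69 (alternating steps +9, +6, +9, +6, …).
Column x2: −2 each step; 38, 36, 34, 32, 30 → 28.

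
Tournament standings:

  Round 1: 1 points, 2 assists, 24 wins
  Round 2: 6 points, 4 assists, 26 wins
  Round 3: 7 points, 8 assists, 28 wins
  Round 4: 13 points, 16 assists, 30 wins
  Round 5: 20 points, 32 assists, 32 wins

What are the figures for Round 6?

33 points, 64 assists, 34 wins

Points: each term is the sum of the two before it; 1, 6, 7, 13, 20 → 33.
Assists: ×2 each step; 2, 4, 8, 16, 32 → 64.
Wins: 24, 26, 28, 30, 32 → 34 (+2 each step).
So the next record is 33 points, 64 assists, 34 wins.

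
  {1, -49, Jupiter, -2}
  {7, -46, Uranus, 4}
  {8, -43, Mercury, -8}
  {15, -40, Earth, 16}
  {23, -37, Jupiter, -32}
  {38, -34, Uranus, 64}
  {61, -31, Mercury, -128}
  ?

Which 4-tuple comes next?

First slot: each term is the sum of the two before it, so 1, 7, 8, 15, 23, 38, 61 → 99.
Second slot goes -49, -46, -43, -40, -37, -34, -31 → -28 (+3 each step).
Planet: repeats Jupiter → Uranus → Mercury → Earth, so Jupiter, Uranus, Mercury, Earth, Jupiter, Uranus, Mercury → Earth.
Fourth slot — ×(-2) each step: -2, 4, -8, 16, -32, 64, -128 → 256.
So the next 4-tuple is {99, -28, Earth, 256}.

{99, -28, Earth, 256}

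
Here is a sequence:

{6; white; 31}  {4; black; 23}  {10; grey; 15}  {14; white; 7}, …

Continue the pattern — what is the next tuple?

First entry: each term is the sum of the two before it; 6, 4, 10, 14 → 24.
Shade: white, black, grey, white → black (repeats white → black → grey).
Third entry — −8 each step: 31, 23, 15, 7 → -1.
So the next tuple is {24; black; -1}.

{24; black; -1}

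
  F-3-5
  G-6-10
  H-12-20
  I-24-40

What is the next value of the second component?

48

Second component goes 3, 6, 12, 24 → 48 (×2 each step).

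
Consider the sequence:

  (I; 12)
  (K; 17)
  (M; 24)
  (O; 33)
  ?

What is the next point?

Letter: letters move forward 2 places in the alphabet; I, K, M, O → Q.
Second coordinate: 12, 17, 24, 33 → 44 (differences are 5, 7, 9, … (increasing by 2 each time)).
Putting it together: (Q; 44).

(Q; 44)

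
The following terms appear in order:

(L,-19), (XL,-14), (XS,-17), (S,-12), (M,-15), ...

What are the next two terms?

(L,-10), (XL,-13)

Size: L, XL, XS, S, M → L → XL (runs through clothing sizes XS→XL).
Second entry — alternating steps +5, −3, +5, −3, …: -19, -14, -17, -12, -15 → -10 → -13.
So the next two terms are (L,-10) and (XL,-13).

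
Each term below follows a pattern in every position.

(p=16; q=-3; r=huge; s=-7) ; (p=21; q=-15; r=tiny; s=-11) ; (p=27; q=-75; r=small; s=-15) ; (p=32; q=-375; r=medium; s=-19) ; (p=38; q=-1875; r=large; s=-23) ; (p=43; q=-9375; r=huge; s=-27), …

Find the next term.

For the p, alternating steps +5, +6, +5, +6, …: 16, 21, 27, 32, 38, 43 → 49.
Q — ×5 each step: -3, -15, -75, -375, -1875, -9375 → -46875.
R: huge, tiny, small, medium, large, huge → tiny (repeats huge → tiny → small → medium → large).
S: -7, -11, -15, -19, -23, -27 → -31 (−4 each step).
Putting it together: (p=49; q=-46875; r=tiny; s=-31).

(p=49; q=-46875; r=tiny; s=-31)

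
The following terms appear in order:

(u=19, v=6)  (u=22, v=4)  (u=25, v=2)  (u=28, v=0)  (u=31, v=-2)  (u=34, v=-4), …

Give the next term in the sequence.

U: +3 each step, so 19, 22, 25, 28, 31, 34 → 37.
For the v, −2 each step: 6, 4, 2, 0, -2, -4 → -6.
So the next term is (u=37, v=-6).

(u=37, v=-6)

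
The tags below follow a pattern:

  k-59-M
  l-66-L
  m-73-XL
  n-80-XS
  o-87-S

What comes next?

p-94-M

Letter: letters move forward 1 place in the alphabet; k, l, m, n, o → p.
Second component goes 59, 66, 73, 80, 87 → 94 (+7 each step).
Size goes M, L, XL, XS, S → M (runs through clothing sizes XS→XL).
Combining the parts gives p-94-M.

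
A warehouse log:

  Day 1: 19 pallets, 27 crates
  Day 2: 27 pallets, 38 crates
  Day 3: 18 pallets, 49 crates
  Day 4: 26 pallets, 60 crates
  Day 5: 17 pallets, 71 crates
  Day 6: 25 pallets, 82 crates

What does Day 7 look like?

Pallets: 19, 27, 18, 26, 17, 25 → 16 (alternating steps +8, −9, +8, −9, …).
Crates: +11 each step; 27, 38, 49, 60, 71, 82 → 93.
Combining the parts gives 16 pallets, 93 crates.

16 pallets, 93 crates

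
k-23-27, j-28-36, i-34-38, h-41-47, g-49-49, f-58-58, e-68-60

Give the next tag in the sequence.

d-79-69

Letter — letters move back 1 place in the alphabet: k, j, i, h, g, f, e → d.
For the second component, differences are 5, 6, 7, … (increasing by 1 each time): 23, 28, 34, 41, 49, 58, 68 → 79.
Third component — alternating steps +9, +2, +9, +2, …: 27, 36, 38, 47, 49, 58, 60 → 69.
Putting it together: d-79-69.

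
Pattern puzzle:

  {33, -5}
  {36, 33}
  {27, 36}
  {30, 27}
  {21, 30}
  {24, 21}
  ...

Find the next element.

{15, 24}

First coordinate: alternating steps +3, −9, +3, −9, …; 33, 36, 27, 30, 21, 24 → 15.
For the second coordinate, always the previous value of the first coordinate: -5, 33, 36, 27, 30, 21 → 24.
Putting it together: {15, 24}.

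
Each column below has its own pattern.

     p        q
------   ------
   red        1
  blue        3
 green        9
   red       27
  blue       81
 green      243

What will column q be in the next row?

Column q goes 1, 3, 9, 27, 81, 243 → 729 (×3 each step).

729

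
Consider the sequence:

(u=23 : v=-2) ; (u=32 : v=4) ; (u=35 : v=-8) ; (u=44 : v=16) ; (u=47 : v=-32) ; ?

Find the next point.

U: alternating steps +9, +3, +9, +3, …, so 23, 32, 35, 44, 47 → 56.
V goes -2, 4, -8, 16, -32 → 64 (×(-2) each step).
Putting it together: (u=56 : v=64).

(u=56 : v=64)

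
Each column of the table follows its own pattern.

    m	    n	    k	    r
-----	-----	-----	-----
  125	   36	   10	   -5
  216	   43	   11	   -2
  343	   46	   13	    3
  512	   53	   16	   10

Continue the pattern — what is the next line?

729  56  20  19

Column m goes 125, 216, 343, 512 → 729 (perfect cubes: 5³, 6³, 7³, …).
Column n: 36, 43, 46, 53 → 56 (alternating steps +7, +3, +7, +3, …).
Column k: differences are 1, 2, 3, … (increasing by 1 each time), so 10, 11, 13, 16 → 20.
Column r goes -5, -2, 3, 10 → 19 (differences are 3, 5, 7, … (increasing by 2 each time)).
Combining the parts gives 729  56  20  19.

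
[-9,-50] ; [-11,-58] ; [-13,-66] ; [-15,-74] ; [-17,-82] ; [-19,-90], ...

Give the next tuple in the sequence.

First entry: -9, -11, -13, -15, -17, -19 → -21 (−2 each step).
Second entry: −8 each step; -50, -58, -66, -74, -82, -90 → -98.
Combining the parts gives [-21,-98].

[-21,-98]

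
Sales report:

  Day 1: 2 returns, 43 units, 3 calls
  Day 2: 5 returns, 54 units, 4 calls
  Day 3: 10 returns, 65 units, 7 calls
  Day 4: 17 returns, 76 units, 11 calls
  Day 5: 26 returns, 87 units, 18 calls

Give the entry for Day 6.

37 returns, 98 units, 29 calls

Returns: differences are 3, 5, 7, … (increasing by 2 each time), so 2, 5, 10, 17, 26 → 37.
Units: +11 each step, so 43, 54, 65, 76, 87 → 98.
Calls goes 3, 4, 7, 11, 18 → 29 (each term is the sum of the two before it).
Putting it together: 37 returns, 98 units, 29 calls.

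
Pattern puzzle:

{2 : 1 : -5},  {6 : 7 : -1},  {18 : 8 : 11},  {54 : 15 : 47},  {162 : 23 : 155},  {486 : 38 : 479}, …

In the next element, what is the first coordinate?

1458

First coordinate goes 2, 6, 18, 54, 162, 486 → 1458 (×3 each step).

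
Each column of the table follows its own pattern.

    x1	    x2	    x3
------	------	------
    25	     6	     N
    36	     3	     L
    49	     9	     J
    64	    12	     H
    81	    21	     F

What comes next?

100  33  D

For the column x1, perfect squares: 5², 6², 7², …: 25, 36, 49, 64, 81 → 100.
Column x2: each term is the sum of the two before it; 6, 3, 9, 12, 21 → 33.
Column x3 goes N, L, J, H, F → D (letters move back 2 places in the alphabet).
Combining the parts gives 100  33  D.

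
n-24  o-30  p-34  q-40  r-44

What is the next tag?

Letter: letters move forward 1 place in the alphabet; n, o, p, q, r → s.
Second component: 24, 30, 34, 40, 44 → 50 (alternating steps +6, +4, +6, +4, …).
Combining the parts gives s-50.

s-50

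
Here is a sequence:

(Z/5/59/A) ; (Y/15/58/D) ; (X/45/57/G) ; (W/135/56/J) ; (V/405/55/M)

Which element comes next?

First letter goes Z, Y, X, W, V → U (letters move back 1 place in the alphabet).
Second entry goes 5, 15, 45, 135, 405 → 1215 (×3 each step).
Third entry: −1 each step, so 59, 58, 57, 56, 55 → 54.
Second letter: letters move forward 3 places in the alphabet; A, D, G, J, M → P.
Combining the parts gives (U/1215/54/P).

(U/1215/54/P)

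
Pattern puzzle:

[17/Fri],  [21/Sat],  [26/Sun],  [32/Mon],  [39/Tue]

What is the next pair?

[47/Wed]

First slot: 17, 21, 26, 32, 39 → 47 (differences are 4, 5, 6, … (increasing by 1 each time)).
Day: runs through the weekdays Mon→Sun, so Fri, Sat, Sun, Mon, Tue → Wed.
Putting it together: [47/Wed].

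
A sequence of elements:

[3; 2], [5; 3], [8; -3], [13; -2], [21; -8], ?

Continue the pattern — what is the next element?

For the first slot, each term is the sum of the two before it: 3, 5, 8, 13, 21 → 34.
Second slot: alternating steps +1, −6, +1, −6, …; 2, 3, -3, -2, -8 → -7.
So the next element is [34; -7].

[34; -7]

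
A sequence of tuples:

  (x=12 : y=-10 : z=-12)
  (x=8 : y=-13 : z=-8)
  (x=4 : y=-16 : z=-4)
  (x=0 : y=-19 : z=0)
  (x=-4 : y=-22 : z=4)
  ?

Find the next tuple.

X: 12, 8, 4, 0, -4 → -8 (−4 each step).
Y — −3 each step: -10, -13, -16, -19, -22 → -25.
Z: -12, -8, -4, 0, 4 → 8 (always the negative of the x).
Combining the parts gives (x=-8 : y=-25 : z=8).

(x=-8 : y=-25 : z=8)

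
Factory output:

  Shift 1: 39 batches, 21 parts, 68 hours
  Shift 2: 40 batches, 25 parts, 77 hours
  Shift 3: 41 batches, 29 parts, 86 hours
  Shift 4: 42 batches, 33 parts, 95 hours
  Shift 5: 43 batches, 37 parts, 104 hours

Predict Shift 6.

44 batches, 41 parts, 113 hours

For the batches, +1 each step: 39, 40, 41, 42, 43 → 44.
For the parts, +4 each step: 21, 25, 29, 33, 37 → 41.
Hours: 68, 77, 86, 95, 104 → 113 (+9 each step).
So the next record is 44 batches, 41 parts, 113 hours.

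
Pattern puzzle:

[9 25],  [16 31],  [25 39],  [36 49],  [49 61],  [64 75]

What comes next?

First coordinate goes 9, 16, 25, 36, 49, 64 → 81 (perfect squares: 3², 4², 5², …).
For the second coordinate, differences are 6, 8, 10, … (increasing by 2 each time): 25, 31, 39, 49, 61, 75 → 91.
Putting it together: [81 91].

[81 91]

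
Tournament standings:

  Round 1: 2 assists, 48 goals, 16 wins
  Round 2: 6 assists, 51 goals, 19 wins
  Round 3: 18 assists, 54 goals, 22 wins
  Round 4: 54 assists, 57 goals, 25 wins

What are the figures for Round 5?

Assists: ×3 each step, so 2, 6, 18, 54 → 162.
Goals goes 48, 51, 54, 57 → 60 (+3 each step).
Wins — +3 each step: 16, 19, 22, 25 → 28.
Putting it together: 162 assists, 60 goals, 28 wins.

162 assists, 60 goals, 28 wins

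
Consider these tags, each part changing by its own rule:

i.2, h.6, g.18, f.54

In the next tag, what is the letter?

Letter — letters move back 1 place in the alphabet: i, h, g, f → e.

e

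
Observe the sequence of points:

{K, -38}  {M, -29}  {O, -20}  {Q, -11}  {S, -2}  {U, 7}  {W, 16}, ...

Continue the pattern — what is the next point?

For the letter, letters move forward 2 places in the alphabet: K, M, O, Q, S, U, W → Y.
Second component goes -38, -29, -20, -11, -2, 7, 16 → 25 (+9 each step).
Combining the parts gives {Y, 25}.

{Y, 25}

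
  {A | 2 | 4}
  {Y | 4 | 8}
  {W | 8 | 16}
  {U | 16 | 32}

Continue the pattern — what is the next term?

Letter: letters move back 2 places in the alphabet, wrapping A→Z, so A, Y, W, U → S.
Second coordinate goes 2, 4, 8, 16 → 32 (×2 each step).
Third coordinate: always 2 × the second coordinate, so 4, 8, 16, 32 → 64.
So the next term is {S | 32 | 64}.

{S | 32 | 64}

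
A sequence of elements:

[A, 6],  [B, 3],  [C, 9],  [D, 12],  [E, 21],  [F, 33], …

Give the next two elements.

Letter — letters move forward 1 place in the alphabet: A, B, C, D, E, F → G → H.
Second component goes 6, 3, 9, 12, 21, 33 → 54 → 87 (each term is the sum of the two before it).
Putting the parts together: [G, 54] and then [H, 87].

[G, 54], [H, 87]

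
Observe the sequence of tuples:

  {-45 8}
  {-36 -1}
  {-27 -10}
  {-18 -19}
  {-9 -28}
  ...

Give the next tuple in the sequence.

First entry: -45, -36, -27, -18, -9 → 0 (+9 each step).
Second entry: together with the first entry always sums to -37; 8, -1, -10, -19, -28 → -37.
Combining the parts gives {0 -37}.

{0 -37}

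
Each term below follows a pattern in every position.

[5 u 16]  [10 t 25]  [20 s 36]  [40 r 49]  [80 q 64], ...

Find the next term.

[160 p 81]

First value — ×2 each step: 5, 10, 20, 40, 80 → 160.
Letter — letters move back 1 place in the alphabet: u, t, s, r, q → p.
Third value goes 16, 25, 36, 49, 64 → 81 (perfect squares: 4², 5², 6², …).
Combining the parts gives [160 p 81].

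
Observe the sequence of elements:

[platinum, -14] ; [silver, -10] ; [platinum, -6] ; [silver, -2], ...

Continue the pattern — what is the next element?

[platinum, 2]

Metal: alternates platinum ↔ silver; platinum, silver, platinum, silver → platinum.
For the second slot, +4 each step: -14, -10, -6, -2 → 2.
Putting it together: [platinum, 2].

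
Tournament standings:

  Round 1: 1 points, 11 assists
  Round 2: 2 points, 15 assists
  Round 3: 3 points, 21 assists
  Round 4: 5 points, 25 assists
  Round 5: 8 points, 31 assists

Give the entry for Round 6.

13 points, 35 assists

Points: each term is the sum of the two before it; 1, 2, 3, 5, 8 → 13.
Assists: alternating steps +4, +6, +4, +6, …; 11, 15, 21, 25, 31 → 35.
So the next row is 13 points, 35 assists.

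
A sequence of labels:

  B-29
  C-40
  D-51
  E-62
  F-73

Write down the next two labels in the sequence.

Letter: letters move forward 1 place in the alphabet, so B, C, D, E, F → G → H.
Second component goes 29, 40, 51, 62, 73 → 84 → 95 (+11 each step).
Putting the parts together: G-84 and then H-95.

G-84 then H-95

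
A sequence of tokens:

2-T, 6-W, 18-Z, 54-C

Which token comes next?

First component: 2, 6, 18, 54 → 162 (×3 each step).
Letter: letters move forward 3 places in the alphabet, wrapping Z→A; T, W, Z, C → F.
Combining the parts gives 162-F.

162-F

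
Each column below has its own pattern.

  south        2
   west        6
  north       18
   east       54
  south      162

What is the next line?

Direction — repeats south → west → north → east: south, west, north, east, south → west.
Second component: ×3 each step; 2, 6, 18, 54, 162 → 486.
Combining the parts gives west  486.

west  486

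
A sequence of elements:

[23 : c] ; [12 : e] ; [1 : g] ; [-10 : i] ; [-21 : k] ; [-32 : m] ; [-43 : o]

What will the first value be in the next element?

-54

For the first value, −11 each step: 23, 12, 1, -10, -21, -32, -43 → -54.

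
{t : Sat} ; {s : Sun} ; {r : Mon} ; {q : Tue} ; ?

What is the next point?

{p : Wed}

Letter goes t, s, r, q → p (letters move back 1 place in the alphabet).
Day — runs through the weekdays Mon→Sun: Sat, Sun, Mon, Tue → Wed.
So the next point is {p : Wed}.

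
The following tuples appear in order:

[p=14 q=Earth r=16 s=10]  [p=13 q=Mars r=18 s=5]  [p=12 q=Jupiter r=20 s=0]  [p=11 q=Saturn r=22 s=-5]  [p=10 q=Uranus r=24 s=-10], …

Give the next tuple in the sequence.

P — −1 each step: 14, 13, 12, 11, 10 → 9.
Q — runs through the planets Mercury→Neptune: Earth, Mars, Jupiter, Saturn, Uranus → Neptune.
R: +2 each step, so 16, 18, 20, 22, 24 → 26.
S: 10, 5, 0, -5, -10 → -15 (−5 each step).
Combining the parts gives [p=9 q=Neptune r=26 s=-15].

[p=9 q=Neptune r=26 s=-15]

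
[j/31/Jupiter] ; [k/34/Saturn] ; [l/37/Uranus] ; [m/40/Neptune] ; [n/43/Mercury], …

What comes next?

Letter: letters move forward 1 place in the alphabet, so j, k, l, m, n → o.
Second part: +3 each step, so 31, 34, 37, 40, 43 → 46.
For the planet, runs through the planets Mercury→Neptune: Jupiter, Saturn, Uranus, Neptune, Mercury → Venus.
So the next element is [o/46/Venus].

[o/46/Venus]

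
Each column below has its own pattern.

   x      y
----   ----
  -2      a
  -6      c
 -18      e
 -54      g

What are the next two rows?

Column x: ×3 each step, so -2, -6, -18, -54 → -162 → -486.
Column y — letters move forward 2 places in the alphabet: a, c, e, g → i → k.
So the next two rows are -162  i and -486  k.

-162  i; -486  k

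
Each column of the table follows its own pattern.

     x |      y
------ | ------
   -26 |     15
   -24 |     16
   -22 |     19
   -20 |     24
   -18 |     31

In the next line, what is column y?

40

Column y: differences are 1, 3, 5, … (increasing by 2 each time); 15, 16, 19, 24, 31 → 40.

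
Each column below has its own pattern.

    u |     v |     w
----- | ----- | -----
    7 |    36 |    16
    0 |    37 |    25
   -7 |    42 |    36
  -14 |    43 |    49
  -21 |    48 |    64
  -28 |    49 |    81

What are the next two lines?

Column u — −7 each step: 7, 0, -7, -14, -21, -28 → -35 → -42.
Column v: 36, 37, 42, 43, 48, 49 → 54 → 55 (alternating steps +1, +5, +1, +5, …).
Column w: perfect squares: 4², 5², 6², …; 16, 25, 36, 49, 64, 81 → 100 → 121.
So the next two lines are -35  54  100 and -42  55  121.

-35  54  100; -42  55  121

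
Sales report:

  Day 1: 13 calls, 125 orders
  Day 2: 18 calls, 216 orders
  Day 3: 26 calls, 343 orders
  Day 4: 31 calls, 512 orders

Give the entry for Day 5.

39 calls, 729 orders

Calls: 13, 18, 26, 31 → 39 (alternating steps +5, +8, +5, +8, …).
Orders — perfect cubes: 5³, 6³, 7³, …: 125, 216, 343, 512 → 729.
So the next row is 39 calls, 729 orders.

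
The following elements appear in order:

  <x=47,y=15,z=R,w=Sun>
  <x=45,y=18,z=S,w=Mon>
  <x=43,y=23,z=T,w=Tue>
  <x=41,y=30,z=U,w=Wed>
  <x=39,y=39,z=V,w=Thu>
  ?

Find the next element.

<x=37,y=50,z=W,w=Fri>

X — −2 each step: 47, 45, 43, 41, 39 → 37.
Y: differences are 3, 5, 7, … (increasing by 2 each time); 15, 18, 23, 30, 39 → 50.
Z goes R, S, T, U, V → W (letters move forward 1 place in the alphabet).
W — runs through the weekdays Mon→Sun: Sun, Mon, Tue, Wed, Thu → Fri.
So the next element is <x=37,y=50,z=W,w=Fri>.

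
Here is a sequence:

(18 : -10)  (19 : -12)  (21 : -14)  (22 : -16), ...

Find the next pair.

First coordinate: alternating steps +1, +2, +1, +2, …, so 18, 19, 21, 22 → 24.
Second coordinate goes -10, -12, -14, -16 → -18 (−2 each step).
Putting it together: (24 : -18).

(24 : -18)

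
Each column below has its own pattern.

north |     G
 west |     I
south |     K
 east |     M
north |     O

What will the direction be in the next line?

Direction — repeats north → west → south → east: north, west, south, east, north → west.

west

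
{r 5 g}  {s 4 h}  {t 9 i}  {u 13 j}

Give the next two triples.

First letter: letters move forward 1 place in the alphabet; r, s, t, u → v → w.
Second entry: each term is the sum of the two before it, so 5, 4, 9, 13 → 22 → 35.
Second letter goes g, h, i, j → k → l (letters move forward 1 place in the alphabet).
So the next two triples are {v 22 k} and {w 35 l}.

{v 22 k}, {w 35 l}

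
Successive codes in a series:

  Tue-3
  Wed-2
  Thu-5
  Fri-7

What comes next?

Day: Tue, Wed, Thu, Fri → Sat (runs through the weekdays Mon→Sun).
Second component: each term is the sum of the two before it, so 3, 2, 5, 7 → 12.
Putting it together: Sat-12.

Sat-12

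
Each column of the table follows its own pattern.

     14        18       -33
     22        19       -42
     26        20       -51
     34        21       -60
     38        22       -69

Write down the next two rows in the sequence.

First component goes 14, 22, 26, 34, 38 → 46 → 50 (alternating steps +8, +4, +8, +4, …).
Second component goes 18, 19, 20, 21, 22 → 23 → 24 (+1 each step).
For the third component, −9 each step: -33, -42, -51, -60, -69 → -78 → -87.
Putting the parts together: 46  23  -78 and then 50  24  -87.

46  23  -78; 50  24  -87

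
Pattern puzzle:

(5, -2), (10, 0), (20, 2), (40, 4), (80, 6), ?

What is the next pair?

(160, 8)

For the first part, ×2 each step: 5, 10, 20, 40, 80 → 160.
For the second part, +2 each step: -2, 0, 2, 4, 6 → 8.
Combining the parts gives (160, 8).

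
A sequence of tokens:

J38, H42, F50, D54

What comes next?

Letter — letters move back 2 places in the alphabet: J, H, F, D → B.
For the second component, alternating steps +4, +8, +4, +8, …: 38, 42, 50, 54 → 62.
So the next token is B62.

B62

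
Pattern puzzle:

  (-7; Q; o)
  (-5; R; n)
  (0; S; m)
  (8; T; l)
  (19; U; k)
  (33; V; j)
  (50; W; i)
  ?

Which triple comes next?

(70; X; h)

First coordinate goes -7, -5, 0, 8, 19, 33, 50 → 70 (differences are 2, 5, 8, … (increasing by 3 each time)).
First letter goes Q, R, S, T, U, V, W → X (letters move forward 1 place in the alphabet).
Second letter — letters move back 1 place in the alphabet: o, n, m, l, k, j, i → h.
Putting it together: (70; X; h).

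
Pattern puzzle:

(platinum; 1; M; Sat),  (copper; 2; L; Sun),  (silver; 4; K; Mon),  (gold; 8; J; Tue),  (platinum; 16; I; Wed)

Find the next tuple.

For the metal, repeats platinum → copper → silver → gold: platinum, copper, silver, gold, platinum → copper.
Second slot — ×2 each step: 1, 2, 4, 8, 16 → 32.
Letter — letters move back 1 place in the alphabet: M, L, K, J, I → H.
For the day, runs through the weekdays Mon→Sun: Sat, Sun, Mon, Tue, Wed → Thu.
So the next tuple is (copper; 32; H; Thu).

(copper; 32; H; Thu)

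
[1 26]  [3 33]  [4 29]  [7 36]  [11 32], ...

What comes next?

[18 39]

First coordinate — each term is the sum of the two before it: 1, 3, 4, 7, 11 → 18.
For the second coordinate, alternating steps +7, −4, +7, −4, …: 26, 33, 29, 36, 32 → 39.
Putting it together: [18 39].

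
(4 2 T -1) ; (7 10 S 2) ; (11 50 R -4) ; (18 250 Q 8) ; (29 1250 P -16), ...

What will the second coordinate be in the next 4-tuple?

6250

First coordinate: 4, 7, 11, 18, 29 → 47 (each term is the sum of the two before it).
Second coordinate: ×5 each step; 2, 10, 50, 250, 1250 → 6250.
Letter: T, S, R, Q, P → O (letters move back 1 place in the alphabet).
For the fourth coordinate, ×(-2) each step: -1, 2, -4, 8, -16 → 32.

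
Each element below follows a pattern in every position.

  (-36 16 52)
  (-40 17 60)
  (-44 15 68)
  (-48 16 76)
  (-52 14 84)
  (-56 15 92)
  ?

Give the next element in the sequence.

First value: −4 each step; -36, -40, -44, -48, -52, -56 → -60.
Second value: alternating steps +1, −2, +1, −2, …; 16, 17, 15, 16, 14, 15 → 13.
Third value — +8 each step: 52, 60, 68, 76, 84, 92 → 100.
So the next element is (-60 13 100).

(-60 13 100)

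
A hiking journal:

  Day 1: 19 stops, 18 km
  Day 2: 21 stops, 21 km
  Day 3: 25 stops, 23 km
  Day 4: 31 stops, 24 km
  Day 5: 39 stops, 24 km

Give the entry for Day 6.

For the stops, differences are 2, 4, 6, … (increasing by 2 each time): 19, 21, 25, 31, 39 → 49.
Km: differences are 3, 2, 1, … (decreasing by 1 each time), so 18, 21, 23, 24, 24 → 23.
Putting it together: 49 stops, 23 km.

49 stops, 23 km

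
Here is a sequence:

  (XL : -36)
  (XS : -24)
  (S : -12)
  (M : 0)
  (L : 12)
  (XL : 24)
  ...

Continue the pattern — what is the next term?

Size — repeats XL → XS → S → M → L: XL, XS, S, M, L, XL → XS.
Second coordinate: +12 each step; -36, -24, -12, 0, 12, 24 → 36.
Putting it together: (XS : 36).

(XS : 36)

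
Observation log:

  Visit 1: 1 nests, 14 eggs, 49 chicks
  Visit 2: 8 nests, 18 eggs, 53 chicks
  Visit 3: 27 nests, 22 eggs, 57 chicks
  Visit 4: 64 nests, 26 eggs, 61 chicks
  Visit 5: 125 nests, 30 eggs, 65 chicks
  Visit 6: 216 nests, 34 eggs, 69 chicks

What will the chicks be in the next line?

Chicks — +4 each step: 49, 53, 57, 61, 65, 69 → 73.

73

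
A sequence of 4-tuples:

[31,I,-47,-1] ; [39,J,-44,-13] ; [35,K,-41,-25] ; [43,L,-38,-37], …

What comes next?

[39,M,-35,-49]

First component: alternating steps +8, −4, +8, −4, …; 31, 39, 35, 43 → 39.
For the letter, letters move forward 1 place in the alphabet: I, J, K, L → M.
Third component: +3 each step; -47, -44, -41, -38 → -35.
Fourth component — −12 each step: -1, -13, -25, -37 → -49.
Putting it together: [39,M,-35,-49].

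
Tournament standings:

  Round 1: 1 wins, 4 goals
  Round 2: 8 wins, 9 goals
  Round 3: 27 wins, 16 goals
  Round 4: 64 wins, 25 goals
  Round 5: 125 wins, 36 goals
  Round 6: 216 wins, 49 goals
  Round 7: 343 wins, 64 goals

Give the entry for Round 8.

512 wins, 81 goals

Wins goes 1, 8, 27, 64, 125, 216, 343 → 512 (perfect cubes: 1³, 2³, 3³, …).
Goals: perfect squares: 2², 3², 4², …, so 4, 9, 16, 25, 36, 49, 64 → 81.
Putting it together: 512 wins, 81 goals.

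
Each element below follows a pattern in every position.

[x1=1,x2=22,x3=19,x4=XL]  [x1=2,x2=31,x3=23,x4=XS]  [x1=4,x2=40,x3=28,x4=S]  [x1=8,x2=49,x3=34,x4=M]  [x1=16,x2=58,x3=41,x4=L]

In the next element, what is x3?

X1: ×2 each step; 1, 2, 4, 8, 16 → 32.
X2 goes 22, 31, 40, 49, 58 → 67 (+9 each step).
X3 goes 19, 23, 28, 34, 41 → 49 (differences are 4, 5, 6, … (increasing by 1 each time)).
X4: runs through clothing sizes XS→XL, so XL, XS, S, M, L → XL.

49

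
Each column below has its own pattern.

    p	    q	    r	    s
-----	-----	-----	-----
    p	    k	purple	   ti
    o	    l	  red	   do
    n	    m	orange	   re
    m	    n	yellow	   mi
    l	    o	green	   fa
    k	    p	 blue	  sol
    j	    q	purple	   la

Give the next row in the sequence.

Column p — letters move back 1 place in the alphabet: p, o, n, m, l, k, j → i.
Column q: k, l, m, n, o, p, q → r (letters move forward 1 place in the alphabet).
Column r: purple, red, orange, yellow, green, blue, purple → red (repeats purple → red → orange → yellow → green → blue).
Column s: ti, do, re, mi, fa, sol, la → ti (runs through the solfège scale do→ti).
Putting it together: i  r  red  ti.

i  r  red  ti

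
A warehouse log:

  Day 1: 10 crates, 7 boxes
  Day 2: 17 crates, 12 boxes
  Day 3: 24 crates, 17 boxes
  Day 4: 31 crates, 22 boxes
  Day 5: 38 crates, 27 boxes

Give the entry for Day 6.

45 crates, 32 boxes

Crates: +7 each step, so 10, 17, 24, 31, 38 → 45.
For the boxes, +5 each step: 7, 12, 17, 22, 27 → 32.
Putting it together: 45 crates, 32 boxes.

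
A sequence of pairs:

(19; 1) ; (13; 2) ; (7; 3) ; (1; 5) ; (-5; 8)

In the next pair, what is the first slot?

First slot: −6 each step; 19, 13, 7, 1, -5 → -11.

-11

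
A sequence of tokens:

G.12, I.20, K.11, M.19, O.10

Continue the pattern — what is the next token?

For the letter, letters move forward 2 places in the alphabet: G, I, K, M, O → Q.
Second component goes 12, 20, 11, 19, 10 → 18 (alternating steps +8, −9, +8, −9, …).
Combining the parts gives Q.18.

Q.18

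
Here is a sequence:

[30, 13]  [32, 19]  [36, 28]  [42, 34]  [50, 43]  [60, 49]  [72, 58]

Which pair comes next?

First slot: differences are 2, 4, 6, … (increasing by 2 each time), so 30, 32, 36, 42, 50, 60, 72 → 86.
Second slot: alternating steps +6, +9, +6, +9, …, so 13, 19, 28, 34, 43, 49, 58 → 64.
So the next pair is [86, 64].

[86, 64]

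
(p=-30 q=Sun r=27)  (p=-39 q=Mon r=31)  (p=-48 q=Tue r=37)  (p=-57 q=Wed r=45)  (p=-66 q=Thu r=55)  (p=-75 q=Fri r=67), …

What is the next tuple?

(p=-84 q=Sat r=81)

P: −9 each step, so -30, -39, -48, -57, -66, -75 → -84.
Q: runs through the weekdays Mon→Sun; Sun, Mon, Tue, Wed, Thu, Fri → Sat.
For the r, differences are 4, 6, 8, … (increasing by 2 each time): 27, 31, 37, 45, 55, 67 → 81.
So the next tuple is (p=-84 q=Sat r=81).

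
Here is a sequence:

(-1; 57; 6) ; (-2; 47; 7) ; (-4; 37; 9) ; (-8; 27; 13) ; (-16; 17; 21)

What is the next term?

First part — ×2 each step: -1, -2, -4, -8, -16 → -32.
Second part: −10 each step; 57, 47, 37, 27, 17 → 7.
For the third part, together with the first part always sums to 5: 6, 7, 9, 13, 21 → 37.
Putting it together: (-32; 7; 37).

(-32; 7; 37)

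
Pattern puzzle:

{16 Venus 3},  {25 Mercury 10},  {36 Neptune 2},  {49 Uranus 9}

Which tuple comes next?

First entry: 16, 25, 36, 49 → 64 (perfect squares: 4², 5², 6², …).
Planet: runs backward through the planets Mercury→Neptune, so Venus, Mercury, Neptune, Uranus → Saturn.
Third entry: alternating steps +7, −8, +7, −8, …, so 3, 10, 2, 9 → 1.
Putting it together: {64 Saturn 1}.

{64 Saturn 1}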